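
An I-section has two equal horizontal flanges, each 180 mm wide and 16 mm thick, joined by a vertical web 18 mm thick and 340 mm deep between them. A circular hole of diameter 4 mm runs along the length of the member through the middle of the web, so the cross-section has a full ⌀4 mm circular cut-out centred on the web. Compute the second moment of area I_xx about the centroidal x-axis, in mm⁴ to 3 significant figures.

I_xx ≈ 2.42 × 10⁸ mm⁴

Break the section into simple shapes (no overlaps), measuring from the bottom-left corner of the bounding box.
Bottom flange: 180 × 16, A = 2 880 mm², y = 8 mm, Ī = 61 440 mm⁴.
Web: 18 × 340, A = 6 120 mm², y = 186 mm, Ī = 58 956 000 mm⁴.
Top flange: 180 × 16, A = 2 880 mm², y = 364 mm, Ī = 61 440 mm⁴.
Hole (subtracted): ⌀4, A = 12.566 mm², y = 186 mm, Ī = 12.566 mm⁴.
By symmetry the centroid is at mid-height, ȳ = 186 mm.
Transfer each piece to the centroidal x-axis using Ī + A·d² with d = y − 186:
  bottom flange: d = -178 mm → contributes +91 311 360 mm⁴
  web: d = 0 mm → contributes +58 956 000 mm⁴
  top flange: d = 178 mm → contributes +91 311 360 mm⁴
  hole: d = 0 mm → contributes −12.566 mm⁴
Total I = 241 578 707 mm⁴.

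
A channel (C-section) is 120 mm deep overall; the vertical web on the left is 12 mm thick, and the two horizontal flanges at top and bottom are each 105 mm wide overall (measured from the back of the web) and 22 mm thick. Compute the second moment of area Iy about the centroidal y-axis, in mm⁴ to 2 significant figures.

Treat the section as a set of non-overlapping primitives; coordinates are from the bounding-box lower-left.
Web: 12 × 120, A = 1 440 mm², x = 6 mm, Ī = 17 280 mm⁴.
Top flange (beyond web): 93 × 22, A = 2 046 mm², x = 58.5 mm, Ī = 1 474 655 mm⁴.
Bottom flange (beyond web): 93 × 22, A = 2 046 mm², x = 58.5 mm, Ī = 1 474 655 mm⁴.
Centroid: x̄ = ΣA·x / ΣA = 44.83 mm.
Transfer each piece to the centroidal y-axis using Ī + A·d² with d = x − 44.83:
  web: d = -38.83 mm → contributes +2 188 921 mm⁴
  top flange (beyond web): d = 13.67 mm → contributes +1 856 761 mm⁴
  bottom flange (beyond web): d = 13.67 mm → contributes +1 856 761 mm⁴
Total I = 5 902 444 mm⁴.

Iy ≈ 5.9 × 10⁶ mm⁴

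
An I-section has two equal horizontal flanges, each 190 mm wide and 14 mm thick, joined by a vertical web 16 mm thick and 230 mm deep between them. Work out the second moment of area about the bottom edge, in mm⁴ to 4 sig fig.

I_base ≈ 2.453 × 10⁸ mm⁴

Break the section into simple shapes (no overlaps), measuring from the bottom-left corner of the bounding box.
Bottom flange: 190 × 14, A = 2 660 mm², y = 7 mm, Ī = 43446.7 mm⁴.
Web: 16 × 230, A = 3 680 mm², y = 129 mm, Ī = 16 222 667 mm⁴.
Top flange: 190 × 14, A = 2 660 mm², y = 251 mm, Ī = 43446.7 mm⁴.
Transfer each piece to the base of the section using Ī + A·d² with d = y − 0:
  bottom flange: d = 7 mm → contributes +173 787 mm⁴
  web: d = 129 mm → contributes +77 461 547 mm⁴
  top flange: d = 251 mm → contributes +167 626 107 mm⁴
Total I = 245 261 440 mm⁴.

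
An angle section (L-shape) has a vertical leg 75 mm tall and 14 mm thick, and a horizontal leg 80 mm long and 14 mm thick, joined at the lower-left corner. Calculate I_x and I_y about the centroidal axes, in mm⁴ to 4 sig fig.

I_x ≈ 9.645 × 10⁵ mm⁴, I_y ≈ 1.139 × 10⁶ mm⁴

Treat the section as a set of non-overlapping primitives; coordinates are from the bounding-box lower-left.
Vertical leg: 14 × 75, A = 1 050 mm², y = 37.5 mm, Ī = 492 188 mm⁴.
Horizontal leg (remainder): 66 × 14, A = 924 mm², y = 7 mm, Ī = 15 092 mm⁴.
Centroid: ȳ = ΣA·y / ΣA = 23.2234 mm.
Transfer each piece to the centroidal x-axis using Ī + A·d² with d = y − 23.2234:
  vertical leg: d = 14.2766 mm → contributes +706 200 mm⁴
  horizontal leg (remainder): d = -16.2234 mm → contributes +258 288 mm⁴
Total I = 964 487 mm⁴.
For the y-axis: x̄ = 25.7234 mm.
Repeating about the centroidal y-axis gives I_y = 1 138 945 mm⁴.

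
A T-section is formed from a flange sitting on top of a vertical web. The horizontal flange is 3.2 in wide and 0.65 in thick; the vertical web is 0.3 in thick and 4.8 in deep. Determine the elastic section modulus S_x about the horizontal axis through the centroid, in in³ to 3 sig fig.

S_x ≈ 2.28 in³

Treat the section as a set of non-overlapping primitives; coordinates are from the bounding-box lower-left.
Flange: 3.2 × 0.65, A = 2.08 in², y = 5.125 in, Ī = 0.073233 in⁴.
Web: 0.3 × 4.8, A = 1.44 in², y = 2.4 in, Ī = 2.7648 in⁴.
Centroid: ȳ = ΣA·y / ΣA = 4.0102 in.
Transfer each piece to the horizontal axis through the centroid using Ī + A·d² with d = y − 4.0102:
  flange: d = 1.1148 in → contributes +2.6581 in⁴
  web: d = -1.6102 in → contributes +6.4985 in⁴
Total I = 9.1566 in⁴.
Extreme fibre distance c = 4.0102 in; S = I/c = 2.2833 in³.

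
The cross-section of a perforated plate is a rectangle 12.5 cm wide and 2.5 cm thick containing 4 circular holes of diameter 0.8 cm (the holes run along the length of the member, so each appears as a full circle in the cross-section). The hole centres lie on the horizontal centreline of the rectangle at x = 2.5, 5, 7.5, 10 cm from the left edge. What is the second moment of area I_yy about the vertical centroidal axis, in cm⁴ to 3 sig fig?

Decompose the section into non-overlapping parts with the origin at the bottom-left of its bounding rectangle.
Plate: 12.5 × 2.5, A = 31.25 cm², x = 6.25 cm, Ī = 406.9 cm⁴.
Hole 1 (subtracted): ⌀0.8, A = 0.50265 cm², x = 2.5 cm, Ī = 0.020106 cm⁴.
Hole 2 (subtracted): ⌀0.8, A = 0.50265 cm², x = 5 cm, Ī = 0.020106 cm⁴.
Hole 3 (subtracted): ⌀0.8, A = 0.50265 cm², x = 7.5 cm, Ī = 0.020106 cm⁴.
Hole 4 (subtracted): ⌀0.8, A = 0.50265 cm², x = 10 cm, Ī = 0.020106 cm⁴.
By symmetry the centroid is at mid-width, x̄ = 6.25 cm.
Transfer each piece to the vertical centroidal axis using Ī + A·d² with d = x − 6.25:
  plate: d = 0 cm → contributes +406.9 cm⁴
  hole 1: d = -3.75 cm → contributes −7.0887 cm⁴
  hole 2: d = -1.25 cm → contributes −0.8055 cm⁴
  hole 3: d = 1.25 cm → contributes −0.8055 cm⁴
  hole 4: d = 3.75 cm → contributes −7.0887 cm⁴
Total I = 391.11 cm⁴.

I_yy ≈ 391 cm⁴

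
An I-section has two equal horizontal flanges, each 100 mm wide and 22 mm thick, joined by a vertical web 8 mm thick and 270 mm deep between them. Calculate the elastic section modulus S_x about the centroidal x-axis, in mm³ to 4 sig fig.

S_x ≈ 6.821 × 10⁵ mm³

Split into non-overlapping primitives; take the origin at the lower-left of the bounding box.
Bottom flange: 100 × 22, A = 2 200 mm², y = 11 mm, Ī = 88733.3 mm⁴.
Web: 8 × 270, A = 2 160 mm², y = 157 mm, Ī = 13 122 000 mm⁴.
Top flange: 100 × 22, A = 2 200 mm², y = 303 mm, Ī = 88733.3 mm⁴.
By symmetry the centroid is at mid-height, ȳ = 157 mm.
Transfer each piece to the centroidal x-axis using Ī + A·d² with d = y − 157:
  bottom flange: d = -146 mm → contributes +46 983 933 mm⁴
  web: d = 0 mm → contributes +13 122 000 mm⁴
  top flange: d = 146 mm → contributes +46 983 933 mm⁴
Total I = 107 089 867 mm⁴.
Extreme fibre distance c = 157 mm; S = I/c = 682 101 mm³.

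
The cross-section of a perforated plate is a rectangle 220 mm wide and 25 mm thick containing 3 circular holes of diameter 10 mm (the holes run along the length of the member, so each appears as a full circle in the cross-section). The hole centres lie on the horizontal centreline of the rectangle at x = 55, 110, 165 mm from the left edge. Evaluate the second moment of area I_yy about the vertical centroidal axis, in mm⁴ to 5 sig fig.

I_yy ≈ 2.1707 × 10⁷ mm⁴

Break the section into simple shapes (no overlaps), measuring from the bottom-left corner of the bounding box.
Plate: 220 × 25, A = 5 500 mm², x = 110 mm, Ī = 22 183 333 mm⁴.
Hole 1 (subtracted): ⌀10, A = 78.53982 mm², x = 55 mm, Ī = 490.8739 mm⁴.
Hole 2 (subtracted): ⌀10, A = 78.53982 mm², x = 110 mm, Ī = 490.8739 mm⁴.
Hole 3 (subtracted): ⌀10, A = 78.53982 mm², x = 165 mm, Ī = 490.8739 mm⁴.
By symmetry the centroid is at mid-width, x̄ = 110 mm.
Transfer each piece to the vertical centroidal axis using Ī + A·d² with d = x − 110:
  plate: d = 0 mm → contributes +22 183 333 mm⁴
  hole 1: d = -55 mm → contributes −238073.8 mm⁴
  hole 2: d = 0 mm → contributes −490.8739 mm⁴
  hole 3: d = 55 mm → contributes −238073.8 mm⁴
Total I = 21 706 695 mm⁴.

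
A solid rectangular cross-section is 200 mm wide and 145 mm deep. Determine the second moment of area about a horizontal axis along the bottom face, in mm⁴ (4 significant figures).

The section: 200 × 145, A = 29 000 mm², y = 72.5 mm, Ī = 50 810 417 mm⁴.
Transfer it to a horizontal axis along the bottom face using Ī + A·d² with d = y − 0:
  the section: d = 72.5 mm → contributes +203 241 667 mm⁴
Total I = 203 241 667 mm⁴.

I_base ≈ 2.032 × 10⁸ mm⁴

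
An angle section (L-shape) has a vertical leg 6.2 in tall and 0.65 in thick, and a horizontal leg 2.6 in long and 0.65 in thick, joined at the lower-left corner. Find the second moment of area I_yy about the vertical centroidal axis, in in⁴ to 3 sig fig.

I_yy ≈ 2.17 in⁴

Break the section into simple shapes (no overlaps), measuring from the bottom-left corner of the bounding box.
Vertical leg: 0.65 × 6.2, A = 4.03 in², x = 0.325 in, Ī = 0.14189 in⁴.
Horizontal leg (remainder): 1.95 × 0.65, A = 1.2675 in², x = 1.625 in, Ī = 0.40164 in⁴.
Centroid: x̄ = ΣA·x / ΣA = 0.63604 in.
Transfer each piece to the vertical centroidal axis using Ī + A·d² with d = x − 0.63604:
  vertical leg: d = -0.31104 in → contributes +0.53178 in⁴
  horizontal leg (remainder): d = 0.98896 in → contributes +1.6413 in⁴
Total I = 2.1731 in⁴.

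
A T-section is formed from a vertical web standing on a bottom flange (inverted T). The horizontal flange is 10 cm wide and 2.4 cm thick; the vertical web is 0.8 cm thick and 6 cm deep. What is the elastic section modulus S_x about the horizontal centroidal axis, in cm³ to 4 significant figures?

Break the section into simple shapes (no overlaps), measuring from the bottom-left corner of the bounding box.
Flange: 10 × 2.4, A = 24 cm², y = 1.2 cm, Ī = 11.52 cm⁴.
Web: 0.8 × 6, A = 4.8 cm², y = 5.4 cm, Ī = 14.4 cm⁴.
Centroid: ȳ = ΣA·y / ΣA = 1.9 cm.
Transfer each piece to the horizontal centroidal axis using Ī + A·d² with d = y − 1.9:
  flange: d = -0.7 cm → contributes +23.28 cm⁴
  web: d = 3.5 cm → contributes +73.2 cm⁴
Total I = 96.48 cm⁴.
Extreme fibre distance c = 6.5 cm; S = I/c = 14.8431 cm³.

S_x ≈ 14.84 cm³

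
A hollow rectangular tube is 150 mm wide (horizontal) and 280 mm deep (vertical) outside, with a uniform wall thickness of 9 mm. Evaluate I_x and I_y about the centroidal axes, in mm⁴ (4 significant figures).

I_x ≈ 7.657 × 10⁷ mm⁴, I_y ≈ 2.853 × 10⁷ mm⁴

Split into non-overlapping primitives; take the origin at the lower-left of the bounding box.
Outer rectangle: 150 × 280, A = 42 000 mm², y = 140 mm, Ī = 274 400 000 mm⁴.
Inner void (subtracted): 132 × 262, A = 34 584 mm², y = 140 mm, Ī = 197 832 008 mm⁴.
By symmetry the centroid is at mid-height, ȳ = 140 mm.
All pieces are centred on the centroidal x-axis, so I = ΣĪ (holes subtracted) = 76 567 992 mm⁴.
Repeating about the centroidal y-axis gives I_y = 28 534 032 mm⁴.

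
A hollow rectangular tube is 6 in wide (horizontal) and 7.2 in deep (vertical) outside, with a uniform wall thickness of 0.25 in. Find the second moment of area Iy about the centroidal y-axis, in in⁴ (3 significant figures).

Treat the section as a set of non-overlapping primitives; coordinates are from the bounding-box lower-left.
Outer rectangle: 6 × 7.2, A = 43.2 in², x = 3 in, Ī = 129.6 in⁴.
Inner void (subtracted): 5.5 × 6.7, A = 36.85 in², x = 3 in, Ī = 92.893 in⁴.
By symmetry the centroid is at mid-width, x̄ = 3 in.
All pieces are centred on the centroidal y-axis, so I = ΣĪ (holes subtracted) = 36.707 in⁴.

Iy ≈ 36.7 in⁴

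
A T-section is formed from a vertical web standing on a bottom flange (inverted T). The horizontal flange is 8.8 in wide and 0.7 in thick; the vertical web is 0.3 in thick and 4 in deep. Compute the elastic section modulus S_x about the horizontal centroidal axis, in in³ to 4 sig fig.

Break the section into simple shapes (no overlaps), measuring from the bottom-left corner of the bounding box.
Flange: 8.8 × 0.7, A = 6.16 in², y = 0.35 in, Ī = 0.251533 in⁴.
Web: 0.3 × 4, A = 1.2 in², y = 2.7 in, Ī = 1.6 in⁴.
Centroid: ȳ = ΣA·y / ΣA = 0.733152 in.
Transfer each piece to the horizontal centroidal axis using Ī + A·d² with d = y − 0.733152:
  flange: d = -0.383152 in → contributes +1.15586 in⁴
  web: d = 1.96685 in → contributes +6.24219 in⁴
Total I = 7.39804 in⁴.
Extreme fibre distance c = 3.96685 in; S = I/c = 1.86497 in³.

S_x ≈ 1.865 in³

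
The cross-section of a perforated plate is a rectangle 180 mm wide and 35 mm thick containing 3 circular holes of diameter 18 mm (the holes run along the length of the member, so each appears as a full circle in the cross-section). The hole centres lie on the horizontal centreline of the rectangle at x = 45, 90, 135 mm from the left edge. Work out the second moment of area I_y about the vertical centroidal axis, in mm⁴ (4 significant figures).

I_y ≈ 1.596 × 10⁷ mm⁴

Decompose the section into non-overlapping parts with the origin at the bottom-left of its bounding rectangle.
Plate: 180 × 35, A = 6 300 mm², x = 90 mm, Ī = 17 010 000 mm⁴.
Hole 1 (subtracted): ⌀18, A = 254.469 mm², x = 45 mm, Ī = 5 153 mm⁴.
Hole 2 (subtracted): ⌀18, A = 254.469 mm², x = 90 mm, Ī = 5 153 mm⁴.
Hole 3 (subtracted): ⌀18, A = 254.469 mm², x = 135 mm, Ī = 5 153 mm⁴.
By symmetry the centroid is at mid-width, x̄ = 90 mm.
Transfer each piece to the vertical centroidal axis using Ī + A·d² with d = x − 90:
  plate: d = 0 mm → contributes +17 010 000 mm⁴
  hole 1: d = -45 mm → contributes −520 453 mm⁴
  hole 2: d = 0 mm → contributes −5 153 mm⁴
  hole 3: d = 45 mm → contributes −520 453 mm⁴
Total I = 15 963 942 mm⁴.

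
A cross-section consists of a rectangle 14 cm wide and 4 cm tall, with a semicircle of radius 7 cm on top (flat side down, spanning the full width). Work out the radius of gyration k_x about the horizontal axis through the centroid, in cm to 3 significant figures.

k_x ≈ 2.93 cm

Decompose the section into non-overlapping parts with the origin at the bottom-left of its bounding rectangle.
Rectangular body: 14 × 4, A = 56 cm², y = 2 cm, Ī = 74.667 cm⁴.
Semicircular cap: semicircle r = 7, A = 76.969 cm², y = 6.9709 cm, Ī = 263.53 cm⁴.
Centroid: ȳ = ΣA·y / ΣA = 4.8774 cm.
Transfer each piece to the horizontal axis through the centroid using Ī + A·d² with d = y − 4.8774:
  rectangular body: d = -2.8774 cm → contributes +538.31 cm⁴
  semicircular cap: d = 2.0935 cm → contributes +600.86 cm⁴
Total I = 1139.2 cm⁴.
Radius of gyration: k = √(I/A) = √(1139.2 / 132.97) = 2.927 cm.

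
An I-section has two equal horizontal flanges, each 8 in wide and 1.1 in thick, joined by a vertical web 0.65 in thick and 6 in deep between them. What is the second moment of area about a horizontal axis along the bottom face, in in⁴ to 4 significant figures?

I_base ≈ 596.7 in⁴

Decompose the section into non-overlapping parts with the origin at the bottom-left of its bounding rectangle.
Bottom flange: 8 × 1.1, A = 8.8 in², y = 0.55 in, Ī = 0.887333 in⁴.
Web: 0.65 × 6, A = 3.9 in², y = 4.1 in, Ī = 11.7 in⁴.
Top flange: 8 × 1.1, A = 8.8 in², y = 7.65 in, Ī = 0.887333 in⁴.
Transfer each piece to the bottom edge using Ī + A·d² with d = y − 0:
  bottom flange: d = 0.55 in → contributes +3.54933 in⁴
  web: d = 4.1 in → contributes +77.259 in⁴
  top flange: d = 7.65 in → contributes +515.885 in⁴
Total I = 596.694 in⁴.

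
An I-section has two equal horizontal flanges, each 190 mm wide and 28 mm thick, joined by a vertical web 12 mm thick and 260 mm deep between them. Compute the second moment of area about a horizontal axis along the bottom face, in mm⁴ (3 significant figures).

Break the section into simple shapes (no overlaps), measuring from the bottom-left corner of the bounding box.
Bottom flange: 190 × 28, A = 5 320 mm², y = 14 mm, Ī = 347 573 mm⁴.
Web: 12 × 260, A = 3 120 mm², y = 158 mm, Ī = 17 576 000 mm⁴.
Top flange: 190 × 28, A = 5 320 mm², y = 302 mm, Ī = 347 573 mm⁴.
Transfer each piece to the bottom edge using Ī + A·d² with d = y − 0:
  bottom flange: d = 14 mm → contributes +1 390 293 mm⁴
  web: d = 158 mm → contributes +95 463 680 mm⁴
  top flange: d = 302 mm → contributes +485 552 853 mm⁴
Total I = 582 406 827 mm⁴.

I_base ≈ 5.82 × 10⁸ mm⁴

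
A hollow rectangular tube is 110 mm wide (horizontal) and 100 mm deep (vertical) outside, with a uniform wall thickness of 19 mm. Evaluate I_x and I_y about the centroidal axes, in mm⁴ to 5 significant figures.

Split into non-overlapping primitives; take the origin at the lower-left of the bounding box.
Outer rectangle: 110 × 100, A = 11 000 mm², y = 50 mm, Ī = 9 166 667 mm⁴.
Inner void (subtracted): 72 × 62, A = 4 464 mm², y = 50 mm, Ī = 1 429 968 mm⁴.
By symmetry the centroid is at mid-height, ȳ = 50 mm.
All pieces are centred on the centroidal x-axis, so I = ΣĪ (holes subtracted) = 7 736 699 mm⁴.
Repeating about the centroidal y-axis gives I_y = 9 163 219 mm⁴.

I_x ≈ 7.7367 × 10⁶ mm⁴, I_y ≈ 9.1632 × 10⁶ mm⁴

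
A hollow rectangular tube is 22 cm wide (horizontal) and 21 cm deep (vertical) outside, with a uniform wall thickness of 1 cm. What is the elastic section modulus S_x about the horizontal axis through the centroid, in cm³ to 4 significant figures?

S_x ≈ 528.3 cm³

Treat the section as a set of non-overlapping primitives; coordinates are from the bounding-box lower-left.
Outer rectangle: 22 × 21, A = 462 cm², y = 10.5 cm, Ī = 16978.5 cm⁴.
Inner void (subtracted): 20 × 19, A = 380 cm², y = 10.5 cm, Ī = 11431.7 cm⁴.
By symmetry the centroid is at mid-height, ȳ = 10.5 cm.
All pieces are centred on the horizontal axis through the centroid, so I = ΣĪ (holes subtracted) = 5546.83 cm⁴.
Extreme fibre distance c = 10.5 cm; S = I/c = 528.27 cm³.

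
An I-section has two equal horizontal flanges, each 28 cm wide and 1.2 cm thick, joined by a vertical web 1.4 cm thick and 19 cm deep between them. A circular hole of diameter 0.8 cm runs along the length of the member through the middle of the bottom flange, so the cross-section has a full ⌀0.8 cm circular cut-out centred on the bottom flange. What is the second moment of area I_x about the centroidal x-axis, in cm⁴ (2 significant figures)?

Split into non-overlapping primitives; take the origin at the lower-left of the bounding box.
Bottom flange: 28 × 1.2, A = 33.6 cm², y = 0.6 cm, Ī = 4.032 cm⁴.
Web: 1.4 × 19, A = 26.6 cm², y = 10.7 cm, Ī = 800.2 cm⁴.
Top flange: 28 × 1.2, A = 33.6 cm², y = 20.8 cm, Ī = 4.032 cm⁴.
Hole (subtracted): ⌀0.8, A = 0.5027 cm², y = 0.6 cm, Ī = 0.02011 cm⁴.
Centroid: ȳ = ΣA·y / ΣA = 10.75 cm.
Transfer each piece to the centroidal x-axis using Ī + A·d² with d = y − 10.75:
  bottom flange: d = -10.15 cm → contributes +3 469 cm⁴
  web: d = -0.05442 cm → contributes +800.3 cm⁴
  top flange: d = 10.05 cm → contributes +3 395 cm⁴
  hole: d = -10.15 cm → contributes −51.85 cm⁴
Total I = 7 612 cm⁴.

I_x ≈ 7600 cm⁴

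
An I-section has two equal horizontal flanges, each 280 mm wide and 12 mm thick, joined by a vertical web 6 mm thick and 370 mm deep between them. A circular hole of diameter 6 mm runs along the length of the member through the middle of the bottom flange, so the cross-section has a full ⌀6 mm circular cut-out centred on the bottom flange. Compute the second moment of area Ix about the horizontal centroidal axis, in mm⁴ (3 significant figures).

Ix ≈ 2.70 × 10⁸ mm⁴

Treat the section as a set of non-overlapping primitives; coordinates are from the bounding-box lower-left.
Bottom flange: 280 × 12, A = 3 360 mm², y = 6 mm, Ī = 40 320 mm⁴.
Web: 6 × 370, A = 2 220 mm², y = 197 mm, Ī = 25 326 500 mm⁴.
Top flange: 280 × 12, A = 3 360 mm², y = 388 mm, Ī = 40 320 mm⁴.
Hole (subtracted): ⌀6, A = 28.274 mm², y = 6 mm, Ī = 63.617 mm⁴.
Centroid: ȳ = ΣA·y / ΣA = 197.61 mm.
Transfer each piece to the horizontal centroidal axis using Ī + A·d² with d = y − 197.61:
  bottom flange: d = -191.61 mm → contributes +123 395 511 mm⁴
  web: d = -0.60599 mm → contributes +25 327 315 mm⁴
  top flange: d = 190.39 mm → contributes +121 839 916 mm⁴
  hole: d = -191.61 mm → contributes −1 038 095 mm⁴
Total I = 269 524 648 mm⁴.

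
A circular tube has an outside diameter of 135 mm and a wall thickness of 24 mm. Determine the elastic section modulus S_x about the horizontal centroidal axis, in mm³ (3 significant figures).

S_x ≈ 2.00 × 10⁵ mm³

Treat the section as a set of non-overlapping primitives; coordinates are from the bounding-box lower-left.
Outer circle: ⌀135, A = 14 314 mm², y = 67.5 mm, Ī = 16 304 406 mm⁴.
Bore (subtracted): ⌀87, A = 5944.7 mm², y = 67.5 mm, Ī = 2 812 205 mm⁴.
By symmetry the centroid is at mid-height, ȳ = 67.5 mm.
All pieces are centred on the horizontal centroidal axis, so I = ΣĪ (holes subtracted) = 13 492 201 mm⁴.
Extreme fibre distance c = 67.5 mm; S = I/c = 199 884 mm³.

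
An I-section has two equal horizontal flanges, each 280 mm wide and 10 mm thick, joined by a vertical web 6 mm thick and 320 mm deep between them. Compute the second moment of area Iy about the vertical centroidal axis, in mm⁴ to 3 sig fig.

Treat the section as a set of non-overlapping primitives; coordinates are from the bounding-box lower-left.
Bottom flange: 280 × 10, A = 2 800 mm², x = 140 mm, Ī = 18 293 333 mm⁴.
Web: 6 × 320, A = 1 920 mm², x = 140 mm, Ī = 5 760 mm⁴.
Top flange: 280 × 10, A = 2 800 mm², x = 140 mm, Ī = 18 293 333 mm⁴.
By symmetry the centroid is at mid-width, x̄ = 140 mm.
All pieces are centred on the vertical centroidal axis, so I = ΣĪ = 36 592 427 mm⁴.

Iy ≈ 3.66 × 10⁷ mm⁴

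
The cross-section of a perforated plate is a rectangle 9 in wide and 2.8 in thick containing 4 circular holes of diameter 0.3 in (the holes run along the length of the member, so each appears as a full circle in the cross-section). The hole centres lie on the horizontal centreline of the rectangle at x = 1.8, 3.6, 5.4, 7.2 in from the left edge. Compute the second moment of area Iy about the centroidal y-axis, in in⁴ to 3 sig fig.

Iy ≈ 169 in⁴

Decompose the section into non-overlapping parts with the origin at the bottom-left of its bounding rectangle.
Plate: 9 × 2.8, A = 25.2 in², x = 4.5 in, Ī = 170.1 in⁴.
Hole 1 (subtracted): ⌀0.3, A = 0.070686 in², x = 1.8 in, Ī = 0.00039761 in⁴.
Hole 2 (subtracted): ⌀0.3, A = 0.070686 in², x = 3.6 in, Ī = 0.00039761 in⁴.
Hole 3 (subtracted): ⌀0.3, A = 0.070686 in², x = 5.4 in, Ī = 0.00039761 in⁴.
Hole 4 (subtracted): ⌀0.3, A = 0.070686 in², x = 7.2 in, Ī = 0.00039761 in⁴.
By symmetry the centroid is at mid-width, x̄ = 4.5 in.
Transfer each piece to the centroidal y-axis using Ī + A·d² with d = x − 4.5:
  plate: d = 0 in → contributes +170.1 in⁴
  hole 1: d = -2.7 in → contributes −0.5157 in⁴
  hole 2: d = -0.9 in → contributes −0.057653 in⁴
  hole 3: d = 0.9 in → contributes −0.057653 in⁴
  hole 4: d = 2.7 in → contributes −0.5157 in⁴
Total I = 168.95 in⁴.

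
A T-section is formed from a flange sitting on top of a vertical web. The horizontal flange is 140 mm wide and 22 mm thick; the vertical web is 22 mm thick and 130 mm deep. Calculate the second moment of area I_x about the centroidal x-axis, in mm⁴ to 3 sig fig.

Split into non-overlapping primitives; take the origin at the lower-left of the bounding box.
Flange: 140 × 22, A = 3 080 mm², y = 141 mm, Ī = 124 227 mm⁴.
Web: 22 × 130, A = 2 860 mm², y = 65 mm, Ī = 4 027 833 mm⁴.
Centroid: ȳ = ΣA·y / ΣA = 104.41 mm.
Transfer each piece to the centroidal x-axis using Ī + A·d² with d = y − 104.41:
  flange: d = 36.593 mm → contributes +4 248 402 mm⁴
  web: d = -39.407 mm → contributes +8 469 252 mm⁴
Total I = 12 717 654 mm⁴.

I_x ≈ 1.27 × 10⁷ mm⁴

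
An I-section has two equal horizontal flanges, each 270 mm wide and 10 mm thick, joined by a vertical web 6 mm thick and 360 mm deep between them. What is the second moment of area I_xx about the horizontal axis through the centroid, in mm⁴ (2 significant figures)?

Split into non-overlapping primitives; take the origin at the lower-left of the bounding box.
Bottom flange: 270 × 10, A = 2 700 mm², y = 5 mm, Ī = 22 500 mm⁴.
Web: 6 × 360, A = 2 160 mm², y = 190 mm, Ī = 23 328 000 mm⁴.
Top flange: 270 × 10, A = 2 700 mm², y = 375 mm, Ī = 22 500 mm⁴.
By symmetry the centroid is at mid-height, ȳ = 190 mm.
Transfer each piece to the horizontal axis through the centroid using Ī + A·d² with d = y − 190:
  bottom flange: d = -185 mm → contributes +92 430 000 mm⁴
  web: d = 0 mm → contributes +23 328 000 mm⁴
  top flange: d = 185 mm → contributes +92 430 000 mm⁴
Total I = 208 188 000 mm⁴.

I_xx ≈ 2.1 × 10⁸ mm⁴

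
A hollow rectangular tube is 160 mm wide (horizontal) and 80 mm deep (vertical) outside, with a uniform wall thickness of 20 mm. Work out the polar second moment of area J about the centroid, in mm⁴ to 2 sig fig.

Split into non-overlapping primitives; take the origin at the lower-left of the bounding box.
Outer rectangle: 160 × 80, A = 12 800 mm², y = 40 mm, Ī = 6 826 667 mm⁴.
Inner void (subtracted): 120 × 40, A = 4 800 mm², y = 40 mm, Ī = 640 000 mm⁴.
By symmetry the centroid is at mid-height, ȳ = 40 mm.
All pieces are centred on the centroidal x-axis, so I = ΣĪ (holes subtracted) = 6 186 667 mm⁴.
Repeating about the centroidal y-axis gives I_y = 21 546 667 mm⁴.
Polar second moment: J = I_x + I_y = 27 733 333 mm⁴.

J ≈ 2.8 × 10⁷ mm⁴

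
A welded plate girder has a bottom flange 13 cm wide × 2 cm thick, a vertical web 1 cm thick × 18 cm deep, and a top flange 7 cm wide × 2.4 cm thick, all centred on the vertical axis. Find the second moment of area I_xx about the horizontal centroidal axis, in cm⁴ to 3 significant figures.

I_xx ≈ 4720 cm⁴

Decompose the section into non-overlapping parts with the origin at the bottom-left of its bounding rectangle.
Bottom plate: 13 × 2, A = 26 cm², y = 1 cm, Ī = 8.6667 cm⁴.
Web plate: 1 × 18, A = 18 cm², y = 11 cm, Ī = 486 cm⁴.
Top plate: 7 × 2.4, A = 16.8 cm², y = 21.2 cm, Ī = 8.064 cm⁴.
Centroid: ȳ = ΣA·y / ΣA = 9.5421 cm.
Transfer each piece to the horizontal centroidal axis using Ī + A·d² with d = y − 9.5421:
  bottom plate: d = -8.5421 cm → contributes +1905.8 cm⁴
  web plate: d = 1.4579 cm → contributes +524.26 cm⁴
  top plate: d = 11.658 cm → contributes +2291.3 cm⁴
Total I = 4721.4 cm⁴.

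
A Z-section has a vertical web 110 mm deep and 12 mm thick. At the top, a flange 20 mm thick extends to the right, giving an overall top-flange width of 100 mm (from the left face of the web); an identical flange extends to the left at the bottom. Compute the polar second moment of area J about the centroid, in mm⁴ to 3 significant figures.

J ≈ 1.97 × 10⁷ mm⁴

Decompose the section into non-overlapping parts with the origin at the bottom-left of its bounding rectangle.
Web: 12 × 110, A = 1 320 mm², y = 55 mm, Ī = 1 331 000 mm⁴.
Top flange (beyond web): 88 × 20, A = 1 760 mm², y = 100 mm, Ī = 58 667 mm⁴.
Bottom flange (beyond web): 88 × 20, A = 1 760 mm², y = 10 mm, Ī = 58 667 mm⁴.
Centroid: ȳ = ΣA·y / ΣA = 55 mm.
Transfer each piece to the centroidal x-axis using Ī + A·d² with d = y − 55:
  web: d = 0 mm → contributes +1 331 000 mm⁴
  top flange (beyond web): d = 45 mm → contributes +3 622 667 mm⁴
  bottom flange (beyond web): d = -45 mm → contributes +3 622 667 mm⁴
Total I = 8 576 333 mm⁴.
For the y-axis: x̄ = 94 mm.
Repeating about the centroidal y-axis gives I_y = 11 087 413 mm⁴.
Polar second moment: J = I_x + I_y = 19 663 747 mm⁴.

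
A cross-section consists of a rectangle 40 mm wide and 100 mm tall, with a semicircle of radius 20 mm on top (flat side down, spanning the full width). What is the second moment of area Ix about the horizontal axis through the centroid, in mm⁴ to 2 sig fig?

Ix ≈ 5.2 × 10⁶ mm⁴

Break the section into simple shapes (no overlaps), measuring from the bottom-left corner of the bounding box.
Rectangular body: 40 × 100, A = 4 000 mm², y = 50 mm, Ī = 3 333 333 mm⁴.
Semicircular cap: semicircle r = 20, A = 628.3 mm², y = 108.5 mm, Ī = 17 561 mm⁴.
Centroid: ȳ = ΣA·y / ΣA = 57.94 mm.
Transfer each piece to the horizontal axis through the centroid using Ī + A·d² with d = y − 57.94:
  rectangular body: d = -7.94 mm → contributes +3 585 513 mm⁴
  semicircular cap: d = 50.55 mm → contributes +1 622 989 mm⁴
Total I = 5 208 502 mm⁴.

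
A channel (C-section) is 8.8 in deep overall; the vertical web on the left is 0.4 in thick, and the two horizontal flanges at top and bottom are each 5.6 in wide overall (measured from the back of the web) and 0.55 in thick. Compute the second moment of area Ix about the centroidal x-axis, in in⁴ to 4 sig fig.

Ix ≈ 120.2 in⁴

Break the section into simple shapes (no overlaps), measuring from the bottom-left corner of the bounding box.
Web: 0.4 × 8.8, A = 3.52 in², y = 4.4 in, Ī = 22.7157 in⁴.
Top flange (beyond web): 5.2 × 0.55, A = 2.86 in², y = 8.525 in, Ī = 0.0720958 in⁴.
Bottom flange (beyond web): 5.2 × 0.55, A = 2.86 in², y = 0.275 in, Ī = 0.0720958 in⁴.
By symmetry the centroid is at mid-height, ȳ = 4.4 in.
Transfer each piece to the centroidal x-axis using Ī + A·d² with d = y − 4.4:
  web: d = 0 in → contributes +22.7157 in⁴
  top flange (beyond web): d = 4.125 in → contributes +48.7368 in⁴
  bottom flange (beyond web): d = -4.125 in → contributes +48.7368 in⁴
Total I = 120.189 in⁴.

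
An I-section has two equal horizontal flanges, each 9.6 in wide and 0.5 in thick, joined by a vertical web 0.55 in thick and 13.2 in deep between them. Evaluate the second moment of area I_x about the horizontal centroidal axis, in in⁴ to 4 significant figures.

I_x ≈ 556.1 in⁴

Break the section into simple shapes (no overlaps), measuring from the bottom-left corner of the bounding box.
Bottom flange: 9.6 × 0.5, A = 4.8 in², y = 0.25 in, Ī = 0.1 in⁴.
Web: 0.55 × 13.2, A = 7.26 in², y = 7.1 in, Ī = 105.415 in⁴.
Top flange: 9.6 × 0.5, A = 4.8 in², y = 13.95 in, Ī = 0.1 in⁴.
By symmetry the centroid is at mid-height, ȳ = 7.1 in.
Transfer each piece to the horizontal centroidal axis using Ī + A·d² with d = y − 7.1:
  bottom flange: d = -6.85 in → contributes +225.328 in⁴
  web: d = 0 in → contributes +105.415 in⁴
  top flange: d = 6.85 in → contributes +225.328 in⁴
Total I = 556.071 in⁴.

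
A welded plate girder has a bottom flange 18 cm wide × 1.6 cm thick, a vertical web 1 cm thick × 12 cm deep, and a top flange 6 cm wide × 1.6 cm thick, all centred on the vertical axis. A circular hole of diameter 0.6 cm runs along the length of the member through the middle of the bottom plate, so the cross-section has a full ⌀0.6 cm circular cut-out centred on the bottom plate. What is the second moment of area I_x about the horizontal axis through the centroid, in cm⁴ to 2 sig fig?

Treat the section as a set of non-overlapping primitives; coordinates are from the bounding-box lower-left.
Bottom plate: 18 × 1.6, A = 28.8 cm², y = 0.8 cm, Ī = 6.144 cm⁴.
Web plate: 1 × 12, A = 12 cm², y = 7.6 cm, Ī = 144 cm⁴.
Top plate: 6 × 1.6, A = 9.6 cm², y = 14.4 cm, Ī = 2.048 cm⁴.
Hole (subtracted): ⌀0.6, A = 0.2827 cm², y = 0.8 cm, Ī = 0.006362 cm⁴.
Centroid: ȳ = ΣA·y / ΣA = 5.033 cm.
Transfer each piece to the horizontal axis through the centroid using Ī + A·d² with d = y − 5.033:
  bottom plate: d = -4.233 cm → contributes +522.3 cm⁴
  web plate: d = 2.567 cm → contributes +223.1 cm⁴
  top plate: d = 9.367 cm → contributes +844.3 cm⁴
  hole: d = -4.233 cm → contributes −5.073 cm⁴
Total I = 1 585 cm⁴.

I_x ≈ 1600 cm⁴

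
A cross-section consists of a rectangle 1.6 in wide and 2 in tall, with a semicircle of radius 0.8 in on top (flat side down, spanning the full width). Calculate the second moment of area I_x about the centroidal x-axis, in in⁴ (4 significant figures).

Break the section into simple shapes (no overlaps), measuring from the bottom-left corner of the bounding box.
Rectangular body: 1.6 × 2, A = 3.2 in², y = 1 in, Ī = 1.06667 in⁴.
Semicircular cap: semicircle r = 0.8, A = 1.00531 in², y = 2.33953 in, Ī = 0.0449565 in⁴.
Centroid: ȳ = ΣA·y / ΣA = 1.32022 in.
Transfer each piece to the centroidal x-axis using Ī + A·d² with d = y − 1.32022:
  rectangular body: d = -0.320224 in → contributes +1.39481 in⁴
  semicircular cap: d = 1.01931 in → contributes +1.08946 in⁴
Total I = 2.48426 in⁴.

I_x ≈ 2.484 in⁴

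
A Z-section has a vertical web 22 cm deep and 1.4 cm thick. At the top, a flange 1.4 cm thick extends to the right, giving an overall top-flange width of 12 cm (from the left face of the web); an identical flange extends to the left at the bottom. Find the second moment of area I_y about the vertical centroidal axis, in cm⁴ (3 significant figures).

I_y ≈ 1350 cm⁴

Split into non-overlapping primitives; take the origin at the lower-left of the bounding box.
Web: 1.4 × 22, A = 30.8 cm², x = 11.3 cm, Ī = 5.0307 cm⁴.
Top flange (beyond web): 10.6 × 1.4, A = 14.84 cm², x = 17.3 cm, Ī = 138.95 cm⁴.
Bottom flange (beyond web): 10.6 × 1.4, A = 14.84 cm², x = 5.3 cm, Ī = 138.95 cm⁴.
Centroid: x̄ = ΣA·x / ΣA = 11.3 cm.
Transfer each piece to the vertical centroidal axis using Ī + A·d² with d = x − 11.3:
  web: d = 0 cm → contributes +5.0307 cm⁴
  top flange (beyond web): d = 6 cm → contributes +673.19 cm⁴
  bottom flange (beyond web): d = -6 cm → contributes +673.19 cm⁴
Total I = 1351.4 cm⁴.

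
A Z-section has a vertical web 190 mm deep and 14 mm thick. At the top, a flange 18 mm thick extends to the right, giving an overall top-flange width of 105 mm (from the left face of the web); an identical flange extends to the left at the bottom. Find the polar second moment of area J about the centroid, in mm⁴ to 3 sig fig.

J ≈ 4.37 × 10⁷ mm⁴

Break the section into simple shapes (no overlaps), measuring from the bottom-left corner of the bounding box.
Web: 14 × 190, A = 2 660 mm², y = 95 mm, Ī = 8 002 167 mm⁴.
Top flange (beyond web): 91 × 18, A = 1 638 mm², y = 181 mm, Ī = 44 226 mm⁴.
Bottom flange (beyond web): 91 × 18, A = 1 638 mm², y = 9 mm, Ī = 44 226 mm⁴.
Centroid: ȳ = ΣA·y / ΣA = 95 mm.
Transfer each piece to the centroidal x-axis using Ī + A·d² with d = y − 95:
  web: d = 0 mm → contributes +8 002 167 mm⁴
  top flange (beyond web): d = 86 mm → contributes +12 158 874 mm⁴
  bottom flange (beyond web): d = -86 mm → contributes +12 158 874 mm⁴
Total I = 32 319 915 mm⁴.
For the y-axis: x̄ = 98 mm.
Repeating about the centroidal y-axis gives I_y = 11 333 635 mm⁴.
Polar second moment: J = I_x + I_y = 43 653 549 mm⁴.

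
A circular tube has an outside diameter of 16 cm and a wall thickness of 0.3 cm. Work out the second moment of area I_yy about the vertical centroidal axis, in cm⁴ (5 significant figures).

I_yy ≈ 456.08 cm⁴

Treat the section as a set of non-overlapping primitives; coordinates are from the bounding-box lower-left.
Outer circle: ⌀16, A = 201.0619 cm², x = 8 cm, Ī = 3216.991 cm⁴.
Bore (subtracted): ⌀15.4, A = 186.265 cm², x = 8 cm, Ī = 2760.913 cm⁴.
By symmetry the centroid is at mid-width, x̄ = 8 cm.
All pieces are centred on the vertical centroidal axis, so I = ΣĪ (holes subtracted) = 456.0775 cm⁴.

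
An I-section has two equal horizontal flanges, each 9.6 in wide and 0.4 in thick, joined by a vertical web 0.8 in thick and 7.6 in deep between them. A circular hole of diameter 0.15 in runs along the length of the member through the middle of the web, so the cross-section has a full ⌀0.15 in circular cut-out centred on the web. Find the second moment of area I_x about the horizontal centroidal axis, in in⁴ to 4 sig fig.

I_x ≈ 152.2 in⁴

Decompose the section into non-overlapping parts with the origin at the bottom-left of its bounding rectangle.
Bottom flange: 9.6 × 0.4, A = 3.84 in², y = 0.2 in, Ī = 0.0512 in⁴.
Web: 0.8 × 7.6, A = 6.08 in², y = 4.2 in, Ī = 29.2651 in⁴.
Top flange: 9.6 × 0.4, A = 3.84 in², y = 8.2 in, Ī = 0.0512 in⁴.
Hole (subtracted): ⌀0.15, A = 0.0176715 in², y = 4.2 in, Ī = 0.0000248505 in⁴.
By symmetry the centroid is at mid-height, ȳ = 4.2 in.
Transfer each piece to the horizontal centroidal axis using Ī + A·d² with d = y − 4.2:
  bottom flange: d = -4 in → contributes +61.4912 in⁴
  web: d = 0 in → contributes +29.2651 in⁴
  top flange: d = 4 in → contributes +61.4912 in⁴
  hole: d = 0 in → contributes −0.0000248505 in⁴
Total I = 152.247 in⁴.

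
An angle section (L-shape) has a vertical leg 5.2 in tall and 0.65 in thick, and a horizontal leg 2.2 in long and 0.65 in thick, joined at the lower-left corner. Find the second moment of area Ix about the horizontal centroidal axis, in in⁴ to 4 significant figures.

Ix ≈ 11.67 in⁴

Treat the section as a set of non-overlapping primitives; coordinates are from the bounding-box lower-left.
Vertical leg: 0.65 × 5.2, A = 3.38 in², y = 2.6 in, Ī = 7.61627 in⁴.
Horizontal leg (remainder): 1.55 × 0.65, A = 1.0075 in², y = 0.325 in, Ī = 0.0354724 in⁴.
Centroid: ȳ = ΣA·y / ΣA = 2.07759 in.
Transfer each piece to the horizontal centroidal axis using Ī + A·d² with d = y − 2.07759:
  vertical leg: d = 0.522407 in → contributes +8.5387 in⁴
  horizontal leg (remainder): d = -1.75259 in → contributes +3.13009 in⁴
Total I = 11.6688 in⁴.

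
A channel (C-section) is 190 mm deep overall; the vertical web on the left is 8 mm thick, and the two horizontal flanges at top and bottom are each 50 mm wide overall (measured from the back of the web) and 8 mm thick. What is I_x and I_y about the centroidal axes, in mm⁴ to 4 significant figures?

I_x ≈ 1.014 × 10⁷ mm⁴, I_y ≈ 3.981 × 10⁵ mm⁴

Decompose the section into non-overlapping parts with the origin at the bottom-left of its bounding rectangle.
Web: 8 × 190, A = 1 520 mm², y = 95 mm, Ī = 4 572 667 mm⁴.
Top flange (beyond web): 42 × 8, A = 336 mm², y = 186 mm, Ī = 1 792 mm⁴.
Bottom flange (beyond web): 42 × 8, A = 336 mm², y = 4 mm, Ī = 1 792 mm⁴.
By symmetry the centroid is at mid-height, ȳ = 95 mm.
Transfer each piece to the centroidal x-axis using Ī + A·d² with d = y − 95:
  web: d = 0 mm → contributes +4 572 667 mm⁴
  top flange (beyond web): d = 91 mm → contributes +2 784 208 mm⁴
  bottom flange (beyond web): d = -91 mm → contributes +2 784 208 mm⁴
Total I = 10 141 083 mm⁴.
For the y-axis: x̄ = 11.6642 mm.
Repeating about the centroidal y-axis gives I_y = 398 132 mm⁴.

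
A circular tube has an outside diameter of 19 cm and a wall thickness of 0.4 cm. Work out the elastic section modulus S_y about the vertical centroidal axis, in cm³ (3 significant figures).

S_y ≈ 106 cm³

Treat the section as a set of non-overlapping primitives; coordinates are from the bounding-box lower-left.
Outer circle: ⌀19, A = 283.53 cm², x = 9.5 cm, Ī = 6397.1 cm⁴.
Bore (subtracted): ⌀18.2, A = 260.16 cm², x = 9.5 cm, Ī = 5385.9 cm⁴.
By symmetry the centroid is at mid-width, x̄ = 9.5 cm.
All pieces are centred on the vertical centroidal axis, so I = ΣĪ (holes subtracted) = 1011.3 cm⁴.
Extreme fibre distance c = 9.5 cm; S = I/c = 106.45 cm³.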